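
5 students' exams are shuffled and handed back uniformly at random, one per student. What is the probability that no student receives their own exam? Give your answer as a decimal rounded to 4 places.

This is the derangement probability: permutations of 5 with no fixed point.
D(5) = 5! · (1 − 1/1! + 1/2! − ··· + (−1)^5/5!) = 44.
P = 44/120 = 11/30 ≈ 0.3667.

0.3667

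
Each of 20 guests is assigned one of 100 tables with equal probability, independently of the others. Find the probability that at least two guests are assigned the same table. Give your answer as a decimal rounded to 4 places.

It's easier to compute the probability that all 20 are distinct.
P(all distinct) = 100/100 · 99/100 · ··· · 81/100 ≈ 0.1304.
So the probability of at least one match is 1 − 0.1304 = 0.8696.

0.8696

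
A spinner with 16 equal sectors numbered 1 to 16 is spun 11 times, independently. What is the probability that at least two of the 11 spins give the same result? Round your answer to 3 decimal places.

P(all 11 different) = 16/16 · 15/16 · ··· · 6/16 ≈ 0.010.
P(at least two equal) = 1 − 0.010 = 0.990.

0.990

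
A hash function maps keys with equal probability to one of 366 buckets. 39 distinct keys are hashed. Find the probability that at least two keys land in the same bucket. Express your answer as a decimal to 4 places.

It's easier to compute the probability that all 39 are distinct.
P(all distinct) = 366/366 · 365/366 · ··· · 328/366 ≈ 0.1225.
So the probability of at least one match is 1 − 0.1225 = 0.8775.

0.8775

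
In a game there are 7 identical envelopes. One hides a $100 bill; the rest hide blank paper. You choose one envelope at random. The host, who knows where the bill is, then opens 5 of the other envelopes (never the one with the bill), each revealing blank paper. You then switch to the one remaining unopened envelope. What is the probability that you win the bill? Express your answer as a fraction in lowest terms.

Your original envelope holds the bill with probability 1/7, so the other 6 collectively hold it with probability 6/7.
The host can always find 5 empty envelopes to open, so the reveals don't change that 6/7; it is now spread over the 1 remaining unopened envelope.
P(win by switching) = (6/7) · (1/1) = 6/7.

6/7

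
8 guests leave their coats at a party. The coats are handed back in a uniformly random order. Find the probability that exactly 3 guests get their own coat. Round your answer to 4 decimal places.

Choose which 3 of the 8 are fixed: C(8,3) = 56 ways.
The remaining 5 must have no fixed point: D(5) = 44.
P = 56·44/40320 = 11/180 ≈ 0.0611.

0.0611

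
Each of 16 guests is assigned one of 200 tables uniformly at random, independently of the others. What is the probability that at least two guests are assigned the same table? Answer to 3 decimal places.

0.460

It's easier to compute the probability that all 16 are distinct.
P(all distinct) = 200/200 · 199/200 · ··· · 185/200 ≈ 0.540.
So the probability of at least one match is 1 − 0.540 = 0.460.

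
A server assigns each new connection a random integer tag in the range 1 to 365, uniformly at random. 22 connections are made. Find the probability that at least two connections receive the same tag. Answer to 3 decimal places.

0.476

It's easier to compute the probability that all 22 are distinct.
P(all distinct) = 365/365 · 364/365 · ··· · 344/365 ≈ 0.524.
So the probability of at least one match is 1 − 0.524 = 0.476.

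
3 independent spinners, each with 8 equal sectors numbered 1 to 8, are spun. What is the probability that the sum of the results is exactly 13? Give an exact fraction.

There are 8^3 = 512 equally likely outcomes.
The number of ordered 3-tuples from {1,…,8} summing to 13 is 48.
P(sum = 13) = 48/512 = 3/32.

3/32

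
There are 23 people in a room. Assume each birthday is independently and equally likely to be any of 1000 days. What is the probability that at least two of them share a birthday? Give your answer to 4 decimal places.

It's easier to compute the probability that all 23 are distinct.
P(all distinct) = 1000/1000 · 999/1000 · ··· · 978/1000 ≈ 0.7750.
So the probability of at least one match is 1 − 0.7750 = 0.2250.

0.2250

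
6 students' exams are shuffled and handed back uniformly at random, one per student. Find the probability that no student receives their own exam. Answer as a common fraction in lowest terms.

This is the derangement probability: permutations of 6 with no fixed point.
D(6) = 6! · (1 − 1/1! + 1/2! − ··· + (−1)^6/6!) = 265.
P = 265/720 = 53/144.

53/144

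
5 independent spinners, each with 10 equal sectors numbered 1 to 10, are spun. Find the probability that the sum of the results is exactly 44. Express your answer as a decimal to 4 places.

0.0021

There are 10^5 = 100000 equally likely outcomes.
The number of ordered 5-tuples from {1,…,10} summing to 44 is 210.
P(sum = 44) = 210/100000 = 21/10000 ≈ 0.0021.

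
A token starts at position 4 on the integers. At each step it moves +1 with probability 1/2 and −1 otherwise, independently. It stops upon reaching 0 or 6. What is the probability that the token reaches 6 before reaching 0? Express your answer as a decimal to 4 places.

0.6667

With a fair step, P(i) = ½P(i−1) + ½P(i+1) with P(0)=0, P(6)=1 has the linear solution P(i) = i/6.
P(4) = 4/6 = 2/3 ≈ 0.6667.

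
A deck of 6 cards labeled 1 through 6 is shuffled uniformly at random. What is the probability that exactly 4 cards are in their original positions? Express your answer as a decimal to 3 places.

0.021

Choose which 4 of the 6 are fixed: C(6,4) = 15 ways.
The remaining 2 must have no fixed point: D(2) = 1.
P = 15·1/720 = 1/48 ≈ 0.021.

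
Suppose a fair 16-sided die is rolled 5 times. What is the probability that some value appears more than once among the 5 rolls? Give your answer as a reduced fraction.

4097/8192

P(all 5 different) = 16/16 · 15/16 · ··· · 12/16 = 4095/8192.
P(at least two equal) = 1 − 4095/8192 = 4097/8192.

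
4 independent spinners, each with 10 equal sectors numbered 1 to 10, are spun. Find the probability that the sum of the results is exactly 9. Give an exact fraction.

There are 10^4 = 10000 equally likely outcomes.
The number of ordered 4-tuples from {1,…,10} summing to 9 is 56.
P(sum = 9) = 56/10000 = 7/1250.

7/1250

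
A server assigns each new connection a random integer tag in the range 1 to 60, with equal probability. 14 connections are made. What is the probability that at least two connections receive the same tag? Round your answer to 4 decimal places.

0.8070

It's easier to compute the probability that all 14 are distinct.
P(all distinct) = 60/60 · 59/60 · ··· · 47/60 ≈ 0.1930.
So the probability of at least one match is 1 − 0.1930 = 0.8070.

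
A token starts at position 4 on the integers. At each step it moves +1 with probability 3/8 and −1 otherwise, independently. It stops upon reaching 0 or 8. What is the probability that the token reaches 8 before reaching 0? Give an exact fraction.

81/706

Let r = q/p = (5/8)/(3/8) = 5/3. The recurrence P(i) = p·P(i+1) + q·P(i−1) with P(0)=0, P(8)=1 gives P(i) = (1 − r^i)/(1 − r^8).
P(4) = (1 − (5/3)^4) / (1 − (5/3)^8) = 81/706.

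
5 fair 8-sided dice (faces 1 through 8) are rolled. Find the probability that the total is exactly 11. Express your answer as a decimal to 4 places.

There are 8^5 = 32768 equally likely outcomes.
The number of ordered 5-tuples from {1,…,8} summing to 11 is 210.
P(sum = 11) = 210/32768 = 105/16384 ≈ 0.0064.

0.0064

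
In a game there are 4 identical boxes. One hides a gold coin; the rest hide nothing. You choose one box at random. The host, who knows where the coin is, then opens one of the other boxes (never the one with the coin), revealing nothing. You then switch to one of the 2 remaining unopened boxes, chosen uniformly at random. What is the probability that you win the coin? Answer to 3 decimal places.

0.375

Your original box holds the coin with probability 1/4, so the other 3 collectively hold it with probability 3/4.
The host can always find an empty box to open, so this doesn't change that 3/4; it is now spread over the 2 remaining unopened boxes.
P(win by switching) = (3/4) · (1/2) = 3/8 ≈ 0.375.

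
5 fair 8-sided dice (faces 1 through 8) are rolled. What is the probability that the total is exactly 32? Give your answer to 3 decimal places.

There are 8^5 = 32768 equally likely outcomes.
The number of ordered 5-tuples from {1,…,8} summing to 32 is 490.
P(sum = 32) = 490/32768 = 245/16384 ≈ 0.015.

0.015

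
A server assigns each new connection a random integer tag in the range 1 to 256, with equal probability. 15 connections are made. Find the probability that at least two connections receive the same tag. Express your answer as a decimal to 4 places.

0.3417

It's easier to compute the probability that all 15 are distinct.
P(all distinct) = 256/256 · 255/256 · ··· · 242/256 ≈ 0.6583.
So the probability of at least one match is 1 − 0.6583 = 0.3417.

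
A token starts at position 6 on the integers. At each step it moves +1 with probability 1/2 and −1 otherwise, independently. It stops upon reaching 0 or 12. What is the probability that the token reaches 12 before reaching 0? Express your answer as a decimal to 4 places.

0.5000

With a fair step, P(i) = ½P(i−1) + ½P(i+1) with P(0)=0, P(12)=1 has the linear solution P(i) = i/12.
P(6) = 6/12 = 1/2 ≈ 0.5000.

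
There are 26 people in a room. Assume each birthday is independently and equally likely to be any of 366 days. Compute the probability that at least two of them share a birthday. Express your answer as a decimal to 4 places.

0.5972

It's easier to compute the probability that all 26 are distinct.
P(all distinct) = 366/366 · 365/366 · ··· · 341/366 ≈ 0.4028.
So the probability of at least one match is 1 − 0.4028 = 0.5972.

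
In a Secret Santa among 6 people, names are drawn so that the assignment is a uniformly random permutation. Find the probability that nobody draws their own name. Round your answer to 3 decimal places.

This is the derangement probability: permutations of 6 with no fixed point.
D(6) = 6! · (1 − 1/1! + 1/2! − ··· + (−1)^6/6!) = 265.
P = 265/720 = 53/144 ≈ 0.368.

0.368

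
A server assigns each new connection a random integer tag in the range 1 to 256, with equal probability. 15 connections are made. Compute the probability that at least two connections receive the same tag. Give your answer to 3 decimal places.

0.342

It's easier to compute the probability that all 15 are distinct.
P(all distinct) = 256/256 · 255/256 · ··· · 242/256 ≈ 0.658.
So the probability of at least one match is 1 − 0.658 = 0.342.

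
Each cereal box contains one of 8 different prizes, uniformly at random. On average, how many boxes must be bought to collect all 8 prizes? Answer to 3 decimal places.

21.743

After i distinct types are collected, each trial gives a new one with probability (8−i)/8, so the expected wait for the next new type is 8/(8−i).
E = 8/8 + 8/7 + 8/6 + 8/5 + 8/4 + 8/3 + 8/2 + 8/1 = 761/35 ≈ 21.743.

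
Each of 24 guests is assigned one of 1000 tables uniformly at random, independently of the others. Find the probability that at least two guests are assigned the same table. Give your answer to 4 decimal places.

It's easier to compute the probability that all 24 are distinct.
P(all distinct) = 1000/1000 · 999/1000 · ··· · 977/1000 ≈ 0.7572.
So the probability of at least one match is 1 − 0.7572 = 0.2428.

0.2428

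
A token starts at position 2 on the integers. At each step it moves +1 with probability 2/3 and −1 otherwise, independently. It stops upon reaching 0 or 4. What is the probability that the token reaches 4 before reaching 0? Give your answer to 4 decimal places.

0.8000

Let r = q/p = (1/3)/(2/3) = 1/2. The recurrence P(i) = p·P(i+1) + q·P(i−1) with P(0)=0, P(4)=1 gives P(i) = (1 − r^i)/(1 − r^4).
P(2) = (1 − (1/2)^2) / (1 − (1/2)^4) = 4/5 ≈ 0.8000.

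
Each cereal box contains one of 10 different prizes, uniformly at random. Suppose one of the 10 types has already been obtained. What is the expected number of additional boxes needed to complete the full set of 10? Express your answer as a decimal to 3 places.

28.290

Starting from 1 distinct type, each trial gives a new one with probability (10−i)/10 when i types are held, so the wait for the next new type is 10/(10−i).
E = 10/9 + 10/8 + 10/7 + 10/6 + 10/5 + 10/4 + 10/3 + 10/2 + 10/1 = 7129/252 ≈ 28.290.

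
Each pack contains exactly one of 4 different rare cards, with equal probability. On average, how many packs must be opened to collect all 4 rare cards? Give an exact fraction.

25/3

After i distinct types are collected, each trial gives a new one with probability (4−i)/4, so the expected wait for the next new type is 4/(4−i).
E = 4/4 + 4/3 + 4/2 + 4/1 = 25/3.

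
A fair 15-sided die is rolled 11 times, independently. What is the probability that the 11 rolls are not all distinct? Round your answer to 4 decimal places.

0.9937

P(all 11 different) = 15/15 · 14/15 · ··· · 5/15 ≈ 0.0063.
P(at least two equal) = 1 − 0.0063 = 0.9937.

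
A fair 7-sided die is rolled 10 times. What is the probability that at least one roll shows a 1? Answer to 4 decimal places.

P(no roll shows a 1) = (6/7)^10 ≈ 0.2141.
P(at least one) = 1 − 0.2141 = 0.7859.

0.7859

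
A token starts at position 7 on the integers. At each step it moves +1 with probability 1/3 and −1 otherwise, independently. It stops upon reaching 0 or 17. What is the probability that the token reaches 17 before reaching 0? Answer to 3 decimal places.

0.001

Let r = q/p = (2/3)/(1/3) = 2. The recurrence P(i) = p·P(i+1) + q·P(i−1) with P(0)=0, P(17)=1 gives P(i) = (1 − r^i)/(1 − r^17).
P(7) = (1 − (2)^7) / (1 − (2)^17) = 127/131071 ≈ 0.001.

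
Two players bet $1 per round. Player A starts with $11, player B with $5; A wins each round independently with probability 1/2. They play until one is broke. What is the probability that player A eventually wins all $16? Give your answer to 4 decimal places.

0.6875

With a fair step, P(i) = ½P(i−1) + ½P(i+1) with P(0)=0, P(16)=1 has the linear solution P(i) = i/16.
P(11) = 11/16 ≈ 0.6875.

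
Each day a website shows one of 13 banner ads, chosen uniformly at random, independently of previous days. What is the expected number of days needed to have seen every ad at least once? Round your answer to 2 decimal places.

After i distinct types are collected, each trial gives a new one with probability (13−i)/13, so the expected wait for the next new type is 13/(13−i).
E = 13/13 + 13/12 + 13/11 + 13/10 + 13/9 + 13/8 + 13/7 + 13/6 + 13/5 + 13/4 + 13/3 + 13/2 + 13/1 = 1145993/27720 ≈ 41.34.

41.34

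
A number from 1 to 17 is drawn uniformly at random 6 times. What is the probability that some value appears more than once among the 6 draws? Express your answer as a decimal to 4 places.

0.6308

P(all 6 different) = 17/17 · 16/17 · ··· · 12/17 ≈ 0.3692.
P(at least two equal) = 1 − 0.3692 = 0.6308.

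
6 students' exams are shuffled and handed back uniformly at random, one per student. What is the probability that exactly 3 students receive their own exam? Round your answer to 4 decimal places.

0.0556

Choose which 3 of the 6 are fixed: C(6,3) = 20 ways.
The remaining 3 must have no fixed point: D(3) = 2.
P = 20·2/720 = 1/18 ≈ 0.0556.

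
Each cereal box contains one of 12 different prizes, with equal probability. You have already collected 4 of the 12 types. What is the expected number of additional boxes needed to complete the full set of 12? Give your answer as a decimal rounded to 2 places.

32.61

Starting from 4 distinct types, each trial gives a new one with probability (12−i)/12 when i types are held, so the wait for the next new type is 12/(12−i).
E = 12/8 + 12/7 + 12/6 + 12/5 + 12/4 + 12/3 + 12/2 + 12/1 = 2283/70 ≈ 32.61.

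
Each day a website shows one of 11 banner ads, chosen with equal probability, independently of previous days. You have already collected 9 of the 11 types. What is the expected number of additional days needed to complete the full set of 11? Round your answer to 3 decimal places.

16.500

Starting from 9 distinct types, each trial gives a new one with probability (11−i)/11 when i types are held, so the wait for the next new type is 11/(11−i).
E = 11/2 + 11/1 = 33/2 ≈ 16.500.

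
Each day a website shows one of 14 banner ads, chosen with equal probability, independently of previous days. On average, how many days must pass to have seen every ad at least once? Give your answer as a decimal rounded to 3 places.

45.522

After i distinct types are collected, each trial gives a new one with probability (14−i)/14, so the expected wait for the next new type is 14/(14−i).
E = 14/14 + 14/13 + 14/12 + 14/11 + 14/10 + 14/9 + 14/8 + 14/7 + 14/6 + 14/5 + 14/4 + 14/3 + 14/2 + 14/1 = 1171733/25740 ≈ 45.522.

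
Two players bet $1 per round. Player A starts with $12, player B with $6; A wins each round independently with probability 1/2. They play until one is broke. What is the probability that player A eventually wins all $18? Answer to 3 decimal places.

0.667

With a fair step, P(i) = ½P(i−1) + ½P(i+1) with P(0)=0, P(18)=1 has the linear solution P(i) = i/18.
P(12) = 12/18 = 2/3 ≈ 0.667.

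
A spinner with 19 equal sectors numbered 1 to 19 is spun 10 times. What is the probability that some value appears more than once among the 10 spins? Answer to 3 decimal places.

P(all 10 different) = 19/19 · 18/19 · ··· · 10/19 ≈ 0.055.
P(at least two equal) = 1 − 0.055 = 0.945.

0.945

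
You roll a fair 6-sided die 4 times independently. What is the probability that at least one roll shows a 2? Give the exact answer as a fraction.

P(no roll shows a 2) = (5/6)^4 = 625/1296.
P(at least one) = 1 − 625/1296 = 671/1296.

671/1296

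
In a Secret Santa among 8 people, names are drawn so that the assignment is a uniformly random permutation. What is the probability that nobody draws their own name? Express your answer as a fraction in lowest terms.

2119/5760

This is the derangement probability: permutations of 8 with no fixed point.
D(8) = 8! · (1 − 1/1! + 1/2! − ··· + (−1)^8/8!) = 14833.
P = 14833/40320 = 2119/5760.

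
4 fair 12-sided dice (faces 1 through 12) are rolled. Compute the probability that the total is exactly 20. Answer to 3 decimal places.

There are 12^4 = 20736 equally likely outcomes.
The number of ordered 4-tuples from {1,…,12} summing to 20 is 829.
P(sum = 20) = 829/20736 ≈ 0.040.

0.040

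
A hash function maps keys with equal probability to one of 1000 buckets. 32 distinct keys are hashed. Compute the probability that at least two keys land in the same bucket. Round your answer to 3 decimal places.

It's easier to compute the probability that all 32 are distinct.
P(all distinct) = 1000/1000 · 999/1000 · ··· · 969/1000 ≈ 0.606.
So the probability of at least one match is 1 − 0.606 = 0.394.

0.394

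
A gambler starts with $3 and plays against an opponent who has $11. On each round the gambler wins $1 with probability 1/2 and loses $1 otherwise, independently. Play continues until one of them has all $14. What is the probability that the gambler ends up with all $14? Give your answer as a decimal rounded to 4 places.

With a fair step, P(i) = ½P(i−1) + ½P(i+1) with P(0)=0, P(14)=1 has the linear solution P(i) = i/14.
P(3) = 3/14 ≈ 0.2143.

0.2143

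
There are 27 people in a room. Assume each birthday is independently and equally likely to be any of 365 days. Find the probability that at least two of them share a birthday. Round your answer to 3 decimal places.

It's easier to compute the probability that all 27 are distinct.
P(all distinct) = 365/365 · 364/365 · ··· · 339/365 ≈ 0.373.
So the probability of at least one match is 1 − 0.373 = 0.627.

0.627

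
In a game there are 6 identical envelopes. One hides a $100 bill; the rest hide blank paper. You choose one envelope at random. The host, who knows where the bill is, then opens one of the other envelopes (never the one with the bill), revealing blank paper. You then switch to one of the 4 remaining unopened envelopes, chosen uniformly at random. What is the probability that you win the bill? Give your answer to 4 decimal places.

0.2083

Your original envelope holds the bill with probability 1/6, so the other 5 collectively hold it with probability 5/6.
The host can always find an empty envelope to open, so this doesn't change that 5/6; it is now spread over the 4 remaining unopened envelopes.
P(win by switching) = (5/6) · (1/4) = 5/24 ≈ 0.2083.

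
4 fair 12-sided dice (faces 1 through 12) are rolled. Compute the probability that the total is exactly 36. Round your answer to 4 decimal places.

0.0217

There are 12^4 = 20736 equally likely outcomes.
The number of ordered 4-tuples from {1,…,12} summing to 36 is 451.
P(sum = 36) = 451/20736 ≈ 0.0217.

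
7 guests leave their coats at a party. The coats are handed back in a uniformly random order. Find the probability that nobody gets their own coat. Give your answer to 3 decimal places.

0.368

This is the derangement probability: permutations of 7 with no fixed point.
D(7) = 7! · (1 − 1/1! + 1/2! − ··· + (−1)^7/7!) = 1854.
P = 1854/5040 = 103/280 ≈ 0.368.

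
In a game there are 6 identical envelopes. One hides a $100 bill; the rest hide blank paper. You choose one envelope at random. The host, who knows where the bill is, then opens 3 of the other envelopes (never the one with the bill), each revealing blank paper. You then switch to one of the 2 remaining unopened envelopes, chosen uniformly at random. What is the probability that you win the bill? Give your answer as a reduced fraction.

Your original envelope holds the bill with probability 1/6, so the other 5 collectively hold it with probability 5/6.
The host can always find 3 empty envelopes to open, so the reveals don't change that 5/6; it is now spread over the 2 remaining unopened envelopes.
P(win by switching) = (5/6) · (1/2) = 5/12.

5/12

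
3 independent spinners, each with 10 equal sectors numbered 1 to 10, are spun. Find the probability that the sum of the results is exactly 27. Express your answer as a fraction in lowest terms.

There are 10^3 = 1000 equally likely outcomes.
The number of ordered 3-tuples from {1,…,10} summing to 27 is 10.
P(sum = 27) = 10/1000 = 1/100.

1/100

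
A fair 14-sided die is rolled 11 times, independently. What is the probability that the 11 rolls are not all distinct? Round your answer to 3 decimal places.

P(all 11 different) = 14/14 · 13/14 · ··· · 4/14 ≈ 0.004.
P(at least two equal) = 1 − 0.004 = 0.996.

0.996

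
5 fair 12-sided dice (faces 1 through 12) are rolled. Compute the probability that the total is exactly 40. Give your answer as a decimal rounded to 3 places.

There are 12^5 = 248832 equally likely outcomes.
The number of ordered 5-tuples from {1,…,12} summing to 40 is 8151.
P(sum = 40) = 8151/248832 = 2717/82944 ≈ 0.033.

0.033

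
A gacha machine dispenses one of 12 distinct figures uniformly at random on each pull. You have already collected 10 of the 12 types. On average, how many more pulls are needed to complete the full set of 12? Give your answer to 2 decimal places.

18.00

Starting from 10 distinct types, each trial gives a new one with probability (12−i)/12 when i types are held, so the wait for the next new type is 12/(12−i).
E = 12/2 + 12/1 = 18 ≈ 18.00.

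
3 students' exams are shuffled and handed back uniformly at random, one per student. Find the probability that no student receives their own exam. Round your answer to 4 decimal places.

0.3333

This is the derangement probability: permutations of 3 with no fixed point.
D(3) = 3! · (1 − 1/1! + 1/2! − ··· + (−1)^3/3!) = 2.
P = 2/6 = 1/3 ≈ 0.3333.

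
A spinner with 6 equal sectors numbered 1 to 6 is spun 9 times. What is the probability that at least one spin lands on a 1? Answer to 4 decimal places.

0.8062

P(no spin lands on a 1) = (5/6)^9 ≈ 0.1938.
P(at least one) = 1 − 0.1938 = 0.8062.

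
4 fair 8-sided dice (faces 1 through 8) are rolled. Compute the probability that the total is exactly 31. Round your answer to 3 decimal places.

There are 8^4 = 4096 equally likely outcomes.
The number of ordered 4-tuples from {1,…,8} summing to 31 is 4.
P(sum = 31) = 4/4096 = 1/1024 ≈ 0.001.

0.001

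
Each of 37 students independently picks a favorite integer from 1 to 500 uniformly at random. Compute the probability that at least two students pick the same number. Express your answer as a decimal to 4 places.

It's easier to compute the probability that all 37 are distinct.
P(all distinct) = 500/500 · 499/500 · ··· · 464/500 ≈ 0.2552.
So the probability of at least one match is 1 − 0.2552 = 0.7448.

0.7448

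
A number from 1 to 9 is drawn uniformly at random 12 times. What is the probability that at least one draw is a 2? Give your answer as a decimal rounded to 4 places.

P(no draw is a 2) = (8/9)^12 ≈ 0.2433.
P(at least one) = 1 − 0.2433 = 0.7567.

0.7567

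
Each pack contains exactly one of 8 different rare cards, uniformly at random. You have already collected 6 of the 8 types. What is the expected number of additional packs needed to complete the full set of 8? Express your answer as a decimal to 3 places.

Starting from 6 distinct types, each trial gives a new one with probability (8−i)/8 when i types are held, so the wait for the next new type is 8/(8−i).
E = 8/2 + 8/1 = 12 ≈ 12.000.

12.000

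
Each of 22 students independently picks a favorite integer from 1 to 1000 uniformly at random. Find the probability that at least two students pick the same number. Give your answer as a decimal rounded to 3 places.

It's easier to compute the probability that all 22 are distinct.
P(all distinct) = 1000/1000 · 999/1000 · ··· · 979/1000 ≈ 0.792.
So the probability of at least one match is 1 − 0.792 = 0.208.

0.208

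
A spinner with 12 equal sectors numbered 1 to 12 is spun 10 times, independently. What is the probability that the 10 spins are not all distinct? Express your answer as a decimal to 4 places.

P(all 10 different) = 12/12 · 11/12 · ··· · 3/12 ≈ 0.0039.
P(at least two equal) = 1 − 0.0039 = 0.9961.

0.9961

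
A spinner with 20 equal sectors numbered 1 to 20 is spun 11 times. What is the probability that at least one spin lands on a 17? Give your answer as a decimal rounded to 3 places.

0.431

P(no spin lands on a 17) = (19/20)^11 ≈ 0.569.
P(at least one) = 1 − 0.569 = 0.431.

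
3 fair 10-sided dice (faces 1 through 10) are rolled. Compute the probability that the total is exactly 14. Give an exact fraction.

There are 10^3 = 1000 equally likely outcomes.
The number of ordered 3-tuples from {1,…,10} summing to 14 is 69.
P(sum = 14) = 69/1000.

69/1000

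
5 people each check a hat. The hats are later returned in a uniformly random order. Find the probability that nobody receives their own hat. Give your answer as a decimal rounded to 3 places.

This is the derangement probability: permutations of 5 with no fixed point.
D(5) = 5! · (1 − 1/1! + 1/2! − ··· + (−1)^5/5!) = 44.
P = 44/120 = 11/30 ≈ 0.367.

0.367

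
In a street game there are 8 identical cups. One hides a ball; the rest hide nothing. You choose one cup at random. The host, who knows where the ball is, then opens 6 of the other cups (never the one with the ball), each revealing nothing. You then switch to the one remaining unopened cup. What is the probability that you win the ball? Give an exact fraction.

7/8

Your original cup holds the ball with probability 1/8, so the other 7 collectively hold it with probability 7/8.
The host can always find 6 empty cups to open, so the reveals don't change that 7/8; it is now spread over the 1 remaining unopened cup.
P(win by switching) = (7/8) · (1/1) = 7/8.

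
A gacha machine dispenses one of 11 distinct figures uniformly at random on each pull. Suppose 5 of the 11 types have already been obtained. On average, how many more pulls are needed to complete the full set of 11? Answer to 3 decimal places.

Starting from 5 distinct types, each trial gives a new one with probability (11−i)/11 when i types are held, so the wait for the next new type is 11/(11−i).
E = 11/6 + 11/5 + 11/4 + 11/3 + 11/2 + 11/1 = 539/20 ≈ 26.950.

26.950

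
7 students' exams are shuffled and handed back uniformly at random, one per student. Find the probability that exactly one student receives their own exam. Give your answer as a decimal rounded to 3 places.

0.368

Choose which one is fixed: C(7,1) = 7 ways.
The remaining 6 must have no fixed point: D(6) = 265.
P = 7·265/5040 = 53/144 ≈ 0.368.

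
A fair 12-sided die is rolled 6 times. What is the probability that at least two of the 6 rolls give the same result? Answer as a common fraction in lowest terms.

P(all 6 different) = 12/12 · 11/12 · ··· · 7/12 = 385/1728.
P(at least two equal) = 1 − 385/1728 = 1343/1728.

1343/1728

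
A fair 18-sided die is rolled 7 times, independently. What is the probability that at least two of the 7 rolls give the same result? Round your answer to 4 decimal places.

P(all 7 different) = 18/18 · 17/18 · ··· · 12/18 ≈ 0.2620.
P(at least two equal) = 1 − 0.2620 = 0.7380.

0.7380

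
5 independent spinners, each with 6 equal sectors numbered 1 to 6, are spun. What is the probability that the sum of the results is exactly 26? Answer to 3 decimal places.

There are 6^5 = 7776 equally likely outcomes.
The number of ordered 5-tuples from {1,…,6} summing to 26 is 70.
P(sum = 26) = 70/7776 = 35/3888 ≈ 0.009.

0.009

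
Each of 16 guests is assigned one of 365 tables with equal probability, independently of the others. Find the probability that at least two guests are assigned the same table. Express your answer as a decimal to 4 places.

It's easier to compute the probability that all 16 are distinct.
P(all distinct) = 365/365 · 364/365 · ··· · 350/365 ≈ 0.7164.
So the probability of at least one match is 1 − 0.7164 = 0.2836.

0.2836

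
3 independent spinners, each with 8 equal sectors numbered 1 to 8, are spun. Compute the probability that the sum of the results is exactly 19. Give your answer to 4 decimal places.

0.0410

There are 8^3 = 512 equally likely outcomes.
The number of ordered 3-tuples from {1,…,8} summing to 19 is 21.
P(sum = 19) = 21/512 ≈ 0.0410.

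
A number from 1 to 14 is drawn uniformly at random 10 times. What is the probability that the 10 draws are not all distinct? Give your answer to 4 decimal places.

P(all 10 different) = 14/14 · 13/14 · ··· · 5/14 ≈ 0.0126.
P(at least two equal) = 1 − 0.0126 = 0.9874.

0.9874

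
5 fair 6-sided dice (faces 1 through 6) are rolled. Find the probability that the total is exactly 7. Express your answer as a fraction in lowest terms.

There are 6^5 = 7776 equally likely outcomes.
The number of ordered 5-tuples from {1,…,6} summing to 7 is 15.
P(sum = 7) = 15/7776 = 5/2592.

5/2592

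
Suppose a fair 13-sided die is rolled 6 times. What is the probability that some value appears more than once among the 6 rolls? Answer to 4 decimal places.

0.7440

P(all 6 different) = 13/13 · 12/13 · ··· · 8/13 ≈ 0.2560.
P(at least two equal) = 1 − 0.2560 = 0.7440.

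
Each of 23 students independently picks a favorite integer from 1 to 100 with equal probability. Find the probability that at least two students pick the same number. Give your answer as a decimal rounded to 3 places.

0.936

It's easier to compute the probability that all 23 are distinct.
P(all distinct) = 100/100 · 99/100 · ··· · 78/100 ≈ 0.064.
So the probability of at least one match is 1 − 0.064 = 0.936.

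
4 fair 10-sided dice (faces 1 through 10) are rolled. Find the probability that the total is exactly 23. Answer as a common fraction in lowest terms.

33/500

There are 10^4 = 10000 equally likely outcomes.
The number of ordered 4-tuples from {1,…,10} summing to 23 is 660.
P(sum = 23) = 660/10000 = 33/500.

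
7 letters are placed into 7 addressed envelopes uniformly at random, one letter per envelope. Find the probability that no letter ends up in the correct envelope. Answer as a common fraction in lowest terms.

103/280

This is the derangement probability: permutations of 7 with no fixed point.
D(7) = 7! · (1 − 1/1! + 1/2! − ··· + (−1)^7/7!) = 1854.
P = 1854/5040 = 103/280.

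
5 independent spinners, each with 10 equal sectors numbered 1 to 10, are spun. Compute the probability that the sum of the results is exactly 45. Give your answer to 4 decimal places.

There are 10^5 = 100000 equally likely outcomes.
The number of ordered 5-tuples from {1,…,10} summing to 45 is 126.
P(sum = 45) = 126/100000 = 63/50000 ≈ 0.0013.

0.0013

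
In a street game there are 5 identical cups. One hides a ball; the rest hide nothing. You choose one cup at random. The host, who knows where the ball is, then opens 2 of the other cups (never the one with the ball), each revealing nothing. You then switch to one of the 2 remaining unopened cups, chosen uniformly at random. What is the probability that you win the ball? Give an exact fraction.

Your original cup holds the ball with probability 1/5, so the other 4 collectively hold it with probability 4/5.
The host can always find 2 empty cups to open, so the reveals don't change that 4/5; it is now spread over the 2 remaining unopened cups.
P(win by switching) = (4/5) · (1/2) = 2/5.

2/5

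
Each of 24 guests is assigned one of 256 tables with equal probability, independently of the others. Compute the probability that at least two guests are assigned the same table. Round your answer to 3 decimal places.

It's easier to compute the probability that all 24 are distinct.
P(all distinct) = 256/256 · 255/256 · ··· · 233/256 ≈ 0.329.
So the probability of at least one match is 1 − 0.329 = 0.671.

0.671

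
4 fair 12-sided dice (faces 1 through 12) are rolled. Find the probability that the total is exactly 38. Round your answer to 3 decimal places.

0.014

There are 12^4 = 20736 equally likely outcomes.
The number of ordered 4-tuples from {1,…,12} summing to 38 is 286.
P(sum = 38) = 286/20736 = 143/10368 ≈ 0.014.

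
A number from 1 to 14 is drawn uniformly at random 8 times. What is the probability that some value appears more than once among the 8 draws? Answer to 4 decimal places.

P(all 8 different) = 14/14 · 13/14 · ··· · 7/14 ≈ 0.0820.
P(at least two equal) = 1 − 0.0820 = 0.9180.

0.9180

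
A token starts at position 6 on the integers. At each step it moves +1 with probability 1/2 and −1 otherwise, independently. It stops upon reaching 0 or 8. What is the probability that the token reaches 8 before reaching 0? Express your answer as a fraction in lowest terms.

3/4

With a fair step, P(i) = ½P(i−1) + ½P(i+1) with P(0)=0, P(8)=1 has the linear solution P(i) = i/8.
P(6) = 6/8 = 3/4.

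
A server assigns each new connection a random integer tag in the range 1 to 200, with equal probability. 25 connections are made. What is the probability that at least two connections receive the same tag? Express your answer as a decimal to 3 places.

It's easier to compute the probability that all 25 are distinct.
P(all distinct) = 200/200 · 199/200 · ··· · 176/200 ≈ 0.209.
So the probability of at least one match is 1 − 0.209 = 0.791.

0.791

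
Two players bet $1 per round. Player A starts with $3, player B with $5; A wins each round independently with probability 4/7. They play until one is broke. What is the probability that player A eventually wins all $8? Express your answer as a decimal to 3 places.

0.642

Let r = q/p = (3/7)/(4/7) = 3/4. The recurrence P(i) = p·P(i+1) + q·P(i−1) with P(0)=0, P(8)=1 gives P(i) = (1 − r^i)/(1 − r^8).
P(3) = (1 − (3/4)^3) / (1 − (3/4)^8) = 37888/58975 ≈ 0.642.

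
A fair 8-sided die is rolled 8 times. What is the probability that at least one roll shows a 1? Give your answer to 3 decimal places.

P(no roll shows a 1) = (7/8)^8 ≈ 0.344.
P(at least one) = 1 − 0.344 = 0.656.

0.656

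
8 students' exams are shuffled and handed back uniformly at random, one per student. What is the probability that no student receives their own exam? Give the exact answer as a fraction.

2119/5760

This is the derangement probability: permutations of 8 with no fixed point.
D(8) = 8! · (1 − 1/1! + 1/2! − ··· + (−1)^8/8!) = 14833.
P = 14833/40320 = 2119/5760.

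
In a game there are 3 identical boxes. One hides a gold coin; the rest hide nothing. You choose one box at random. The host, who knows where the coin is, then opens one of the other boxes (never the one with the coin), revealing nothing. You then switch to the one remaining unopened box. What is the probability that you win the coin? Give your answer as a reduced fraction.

2/3

Your original box holds the coin with probability 1/3, so the other 2 collectively hold it with probability 2/3.
The host can always find an empty box to open, so this doesn't change that 2/3; it is now spread over the 1 remaining unopened box.
P(win by switching) = (2/3) · (1/1) = 2/3.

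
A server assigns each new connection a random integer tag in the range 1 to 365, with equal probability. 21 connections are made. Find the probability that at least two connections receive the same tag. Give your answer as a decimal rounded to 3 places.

0.444

It's easier to compute the probability that all 21 are distinct.
P(all distinct) = 365/365 · 364/365 · ··· · 345/365 ≈ 0.556.
So the probability of at least one match is 1 − 0.556 = 0.444.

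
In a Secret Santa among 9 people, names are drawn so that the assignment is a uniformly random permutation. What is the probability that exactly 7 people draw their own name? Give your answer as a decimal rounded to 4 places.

Choose which 7 of the 9 are fixed: C(9,7) = 36 ways.
The remaining 2 must have no fixed point: D(2) = 1.
P = 36·1/362880 = 1/10080 ≈ 0.0001.

0.0001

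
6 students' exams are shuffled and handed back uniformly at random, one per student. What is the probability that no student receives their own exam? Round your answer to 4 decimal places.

This is the derangement probability: permutations of 6 with no fixed point.
D(6) = 6! · (1 − 1/1! + 1/2! − ··· + (−1)^6/6!) = 265.
P = 265/720 = 53/144 ≈ 0.3681.

0.3681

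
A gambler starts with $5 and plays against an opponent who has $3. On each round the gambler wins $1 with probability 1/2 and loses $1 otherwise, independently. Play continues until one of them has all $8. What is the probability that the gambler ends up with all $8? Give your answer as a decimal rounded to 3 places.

0.625

With a fair step, P(i) = ½P(i−1) + ½P(i+1) with P(0)=0, P(8)=1 has the linear solution P(i) = i/8.
P(5) = 5/8 ≈ 0.625.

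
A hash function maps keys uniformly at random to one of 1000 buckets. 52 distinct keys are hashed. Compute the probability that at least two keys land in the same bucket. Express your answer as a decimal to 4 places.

It's easier to compute the probability that all 52 are distinct.
P(all distinct) = 1000/1000 · 999/1000 · ··· · 949/1000 ≈ 0.2594.
So the probability of at least one match is 1 − 0.2594 = 0.7406.

0.7406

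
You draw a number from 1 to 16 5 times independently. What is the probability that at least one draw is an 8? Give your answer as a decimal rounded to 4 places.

0.2758

P(no draw is an 8) = (15/16)^5 ≈ 0.7242.
P(at least one) = 1 − 0.7242 = 0.2758.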